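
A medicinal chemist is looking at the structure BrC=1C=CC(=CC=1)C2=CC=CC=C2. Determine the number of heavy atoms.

13

Every atom symbol written in the SMILES (organic subset) is one heavy atom; implicit H are not written.
Heavy atoms by element → Br:1, C:12.
Total: 13.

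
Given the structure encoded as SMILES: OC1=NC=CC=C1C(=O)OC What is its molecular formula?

Walk through each heavy atom and fill implicit hydrogens from standard valence (C 4, N 3, O 2, S 2, halogen 1):
  atom 1: O, bond orders sum to 1 (valence 2) → 1 H
  atom 2: C, bond orders sum to 4 (valence 4) → 0 H
  atom 3: N, bond orders sum to 3 (valence 3) → 0 H
  atom 4: C, bond orders sum to 3 (valence 4) → 1 H
  atom 5: C, bond orders sum to 3 (valence 4) → 1 H
  atom 6: C, bond orders sum to 3 (valence 4) → 1 H
  atom 7: C, bond orders sum to 4 (valence 4) → 0 H
  atom 8: C, bond orders sum to 4 (valence 4) → 0 H
  atom 9: O, bond orders sum to 2 (valence 2) → 0 H
  atom 10: O, bond orders sum to 2 (valence 2) → 0 H
  atom 11: C, bond orders sum to 1 (valence 4) → 3 H
Totals → C:7, H:7, N:1, O:3.

C7H7NO3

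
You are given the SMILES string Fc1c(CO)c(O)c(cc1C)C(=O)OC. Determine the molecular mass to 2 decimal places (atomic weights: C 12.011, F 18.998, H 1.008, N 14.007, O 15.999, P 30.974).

214.19 g/mol

First, the molecular formula is C10H11FO4 (counting implicit H from valence).
  C: 10 × 12.011 = 120.110
  F: 1 × 18.998 = 18.998
  H: 11 × 1.008 = 11.088
  O: 4 × 15.999 = 63.996
Sum: 10×12.011 + 1×18.998 + 11×1.008 + 4×15.999 = 214.192 → 214.19 g/mol.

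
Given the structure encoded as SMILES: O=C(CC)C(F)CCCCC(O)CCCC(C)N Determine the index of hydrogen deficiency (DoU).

1

Degree of unsaturation = (number of rings) + (number of π bonds).
Ring closures in the SMILES: 0.
π bonds: 1 double bond (each 1 DoU) → 1 DoU from unsaturation.
Total DoU = 0 + 1 = 1.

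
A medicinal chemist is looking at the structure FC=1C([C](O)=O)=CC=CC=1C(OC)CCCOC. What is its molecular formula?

C13H17FO4

Walk through each heavy atom and fill implicit hydrogens from standard valence (C 4, N 3, O 2, S 2, halogen 1):
  atom 1: F (halogen, monovalent) → 0 H
  atom 2: C, bond orders sum to 4 (valence 4) → 0 H
  atom 3: C, bond orders sum to 4 (valence 4) → 0 H
  atom 4: C with explicit H count 0
  atom 5: O, bond orders sum to 1 (valence 2) → 1 H
  atom 6: O, bond orders sum to 2 (valence 2) → 0 H
  atom 7: C, bond orders sum to 3 (valence 4) → 1 H
  atom 8: C, bond orders sum to 3 (valence 4) → 1 H
  atom 9: C, bond orders sum to 3 (valence 4) → 1 H
  atom 10: C, bond orders sum to 4 (valence 4) → 0 H
  atom 11: C, bond orders sum to 3 (valence 4) → 1 H
  atom 12: O, bond orders sum to 2 (valence 2) → 0 H
  atom 13: C, bond orders sum to 1 (valence 4) → 3 H
  atom 14: C, bond orders sum to 2 (valence 4) → 2 H
  atom 15: C, bond orders sum to 2 (valence 4) → 2 H
  atom 16: C, bond orders sum to 2 (valence 4) → 2 H
  atom 17: O, bond orders sum to 2 (valence 2) → 0 H
  atom 18: C, bond orders sum to 1 (valence 4) → 3 H
Totals → C:13, H:17, F:1, O:4.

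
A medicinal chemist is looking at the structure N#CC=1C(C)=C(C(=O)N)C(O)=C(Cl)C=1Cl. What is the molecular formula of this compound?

Walk through each heavy atom and fill implicit hydrogens from standard valence (C 4, N 3, O 2, S 2, halogen 1):
  atom 1: N, bond orders sum to 3 (valence 3) → 0 H
  atom 2: C, bond orders sum to 4 (valence 4) → 0 H
  atom 3: C, bond orders sum to 4 (valence 4) → 0 H
  atom 4: C, bond orders sum to 4 (valence 4) → 0 H
  atom 5: C, bond orders sum to 1 (valence 4) → 3 H
  atom 6: C, bond orders sum to 4 (valence 4) → 0 H
  atom 7: C, bond orders sum to 4 (valence 4) → 0 H
  atom 8: O, bond orders sum to 2 (valence 2) → 0 H
  atom 9: N, bond orders sum to 1 (valence 3) → 2 H
  atom 10: C, bond orders sum to 4 (valence 4) → 0 H
  atom 11: O, bond orders sum to 1 (valence 2) → 1 H
  atom 12: C, bond orders sum to 4 (valence 4) → 0 H
  atom 13: Cl (halogen, monovalent) → 0 H
  atom 14: C, bond orders sum to 4 (valence 4) → 0 H
  atom 15: Cl (halogen, monovalent) → 0 H
Totals → C:9, H:6, Cl:2, N:2, O:2.
In Hill order: C9H6Cl2N2O2.

C9H6Cl2N2O2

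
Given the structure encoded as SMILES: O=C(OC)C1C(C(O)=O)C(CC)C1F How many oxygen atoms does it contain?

4

Scan the SMILES for O atoms (remember two-letter symbols like Cl and Br are single atoms).
Oxygen count: 4.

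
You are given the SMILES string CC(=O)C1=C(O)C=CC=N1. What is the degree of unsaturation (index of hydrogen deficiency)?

5

Molecular formula: C7H7NO2.
DoU = (2C + 2 + N − H − X) / 2, where X is the halogen count and O/S are ignored.
    = (2·7 + 2 + 1 − 7 − 0) / 2 = 10 / 2 = 5.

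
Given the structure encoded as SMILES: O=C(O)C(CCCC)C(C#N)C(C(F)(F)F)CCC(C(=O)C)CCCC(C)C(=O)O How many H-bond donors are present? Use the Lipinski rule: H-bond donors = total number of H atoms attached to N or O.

Donors: find every N or O and count the H atoms it carries.
  atom 1 (O): bond orders sum to 2 → 0 H
  atom 3 (O): bond orders sum to 1 → 1 H
  atom 11 (N): bond orders sum to 3 → 0 H
  atom 21 (O): bond orders sum to 2 → 0 H
  atom 29 (O): bond orders sum to 2 → 0 H
  atom 30 (O): bond orders sum to 1 → 1 H
Lipinski HBD = 2.

2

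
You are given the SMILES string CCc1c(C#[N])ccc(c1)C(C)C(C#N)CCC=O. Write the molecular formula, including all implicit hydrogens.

Walk through each heavy atom and fill implicit hydrogens from standard valence (C 4, N 3, O 2, S 2, halogen 1); for lowercase aromatic atoms, an aromatic c carries 1 H when it has two neighbours and 0 H with three, and aromatic n carries 0 H:
  atom 1: C, bond orders sum to 1 (valence 4) → 3 H
  atom 2: C, bond orders sum to 2 (valence 4) → 2 H
  atom 3: aromatic c, 3 neighbours → 0 H
  atom 4: aromatic c, 3 neighbours → 0 H
  atom 5: C, bond orders sum to 4 (valence 4) → 0 H
  atom 6: N with explicit H count 0
  atom 7: aromatic c, 2 neighbours → 1 H
  atom 8: aromatic c, 2 neighbours → 1 H
  atom 9: aromatic c, 3 neighbours → 0 H
  atom 10: aromatic c, 2 neighbours → 1 H
  atom 11: C, bond orders sum to 3 (valence 4) → 1 H
  atom 12: C, bond orders sum to 1 (valence 4) → 3 H
  atom 13: C, bond orders sum to 3 (valence 4) → 1 H
  atom 14: C, bond orders sum to 4 (valence 4) → 0 H
  atom 15: N, bond orders sum to 3 (valence 3) → 0 H
  atom 16: C, bond orders sum to 2 (valence 4) → 2 H
  atom 17: C, bond orders sum to 2 (valence 4) → 2 H
  atom 18: C, bond orders sum to 3 (valence 4) → 1 H
  atom 19: O, bond orders sum to 2 (valence 2) → 0 H
Totals → C:16, H:18, N:2, O:1.

C16H18N2O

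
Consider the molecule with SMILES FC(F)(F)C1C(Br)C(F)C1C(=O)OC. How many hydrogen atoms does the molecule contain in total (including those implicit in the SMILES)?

7

Walk through each heavy atom and fill implicit hydrogens from standard valence (C 4, N 3, O 2, S 2, halogen 1):
  atom 1: F (halogen, monovalent) → 0 H
  atom 2: C, bond orders sum to 4 (valence 4) → 0 H
  atom 3: F (halogen, monovalent) → 0 H
  atom 4: F (halogen, monovalent) → 0 H
  atom 5: C, bond orders sum to 3 (valence 4) → 1 H
  atom 6: C, bond orders sum to 3 (valence 4) → 1 H
  atom 7: Br (halogen, monovalent) → 0 H
  atom 8: C, bond orders sum to 3 (valence 4) → 1 H
  atom 9: F (halogen, monovalent) → 0 H
  atom 10: C, bond orders sum to 3 (valence 4) → 1 H
  atom 11: C, bond orders sum to 4 (valence 4) → 0 H
  atom 12: O, bond orders sum to 2 (valence 2) → 0 H
  atom 13: O, bond orders sum to 2 (valence 2) → 0 H
  atom 14: C, bond orders sum to 1 (valence 4) → 3 H
Total hydrogens: 7.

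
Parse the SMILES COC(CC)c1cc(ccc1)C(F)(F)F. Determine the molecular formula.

C11H13F3O

Walk through each heavy atom and fill implicit hydrogens from standard valence (C 4, N 3, O 2, S 2, halogen 1); for lowercase aromatic atoms, an aromatic c carries 1 H when it has two neighbours and 0 H with three, and aromatic n carries 0 H:
  atom 1: C, bond orders sum to 1 (valence 4) → 3 H
  atom 2: O, bond orders sum to 2 (valence 2) → 0 H
  atom 3: C, bond orders sum to 3 (valence 4) → 1 H
  atom 4: C, bond orders sum to 2 (valence 4) → 2 H
  atom 5: C, bond orders sum to 1 (valence 4) → 3 H
  atom 6: aromatic c, 3 neighbours → 0 H
  atom 7: aromatic c, 2 neighbours → 1 H
  atom 8: aromatic c, 3 neighbours → 0 H
  atom 9: aromatic c, 2 neighbours → 1 H
  atom 10: aromatic c, 2 neighbours → 1 H
  atom 11: aromatic c, 2 neighbours → 1 H
  atom 12: C, bond orders sum to 4 (valence 4) → 0 H
  atom 13: F (halogen, monovalent) → 0 H
  atom 14: F (halogen, monovalent) → 0 H
  atom 15: F (halogen, monovalent) → 0 H
Totals → C:11, H:13, F:3, O:1.
In Hill order: C11H13F3O.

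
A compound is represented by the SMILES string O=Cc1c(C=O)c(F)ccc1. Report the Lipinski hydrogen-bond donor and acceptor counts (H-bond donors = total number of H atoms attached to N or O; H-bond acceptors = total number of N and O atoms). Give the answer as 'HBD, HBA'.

0, 2

Donors: find every N or O and count the H atoms it carries.
  atom 1 (O): bond orders sum to 2 → 0 H
  atom 6 (O): bond orders sum to 2 → 0 H
Lipinski HBD = 0.
Acceptors: N atoms = 0, O atoms = 2 → HBA = 2.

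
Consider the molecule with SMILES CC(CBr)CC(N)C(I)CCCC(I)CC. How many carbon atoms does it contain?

12

Count every carbon token in the SMILES (each C, including those in ring-closure positions and inside branches).
Carbon count: 12.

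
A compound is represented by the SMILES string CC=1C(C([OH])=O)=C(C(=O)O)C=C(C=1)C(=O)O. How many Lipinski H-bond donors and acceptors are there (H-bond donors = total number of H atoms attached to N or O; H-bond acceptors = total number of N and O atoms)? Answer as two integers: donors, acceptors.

Donors: find every N or O and count the H atoms it carries.
  atom 5 (O): bond orders sum to 1 → 1 H
  atom 6 (O): bond orders sum to 2 → 0 H
  atom 9 (O): bond orders sum to 2 → 0 H
  atom 10 (O): bond orders sum to 1 → 1 H
  atom 15 (O): bond orders sum to 2 → 0 H
  atom 16 (O): bond orders sum to 1 → 1 H
Lipinski HBD = 3.
Acceptors: N atoms = 0, O atoms = 6 → HBA = 6.

3, 6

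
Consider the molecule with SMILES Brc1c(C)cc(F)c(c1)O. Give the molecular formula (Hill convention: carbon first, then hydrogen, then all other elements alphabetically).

C7H6BrFO

Walk through each heavy atom and fill implicit hydrogens from standard valence (C 4, N 3, O 2, S 2, halogen 1); for lowercase aromatic atoms, an aromatic c carries 1 H when it has two neighbours and 0 H with three, and aromatic n carries 0 H:
  atom 1: Br (halogen, monovalent) → 0 H
  atom 2: aromatic c, 3 neighbours → 0 H
  atom 3: aromatic c, 3 neighbours → 0 H
  atom 4: C, bond orders sum to 1 (valence 4) → 3 H
  atom 5: aromatic c, 2 neighbours → 1 H
  atom 6: aromatic c, 3 neighbours → 0 H
  atom 7: F (halogen, monovalent) → 0 H
  atom 8: aromatic c, 3 neighbours → 0 H
  atom 9: aromatic c, 2 neighbours → 1 H
  atom 10: O, bond orders sum to 1 (valence 2) → 1 H
Totals → C:7, H:6, Br:1, F:1, O:1.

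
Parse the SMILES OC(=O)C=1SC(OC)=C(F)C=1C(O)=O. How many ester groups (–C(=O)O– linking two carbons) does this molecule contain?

0

Scan the SMILES for the ester motif — none present.
Groups that are present: 2 carboxylic acid, 1 ether.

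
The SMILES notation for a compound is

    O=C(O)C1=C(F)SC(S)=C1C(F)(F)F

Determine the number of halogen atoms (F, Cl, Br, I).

Halogen atoms appear at heavy-atom positions 6, 12, 13, 14 (4×F).
Other groups present: 1 carboxylic acid, 1 thiol.
Halogen count: 4.

4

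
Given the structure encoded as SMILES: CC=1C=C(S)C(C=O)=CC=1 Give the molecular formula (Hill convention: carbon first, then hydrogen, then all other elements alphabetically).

Walk through each heavy atom and fill implicit hydrogens from standard valence (C 4, N 3, O 2, S 2, halogen 1):
  atom 1: C, bond orders sum to 1 (valence 4) → 3 H
  atom 2: C, bond orders sum to 4 (valence 4) → 0 H
  atom 3: C, bond orders sum to 3 (valence 4) → 1 H
  atom 4: C, bond orders sum to 4 (valence 4) → 0 H
  atom 5: S, bond orders sum to 1 (valence 2) → 1 H
  atom 6: C, bond orders sum to 4 (valence 4) → 0 H
  atom 7: C, bond orders sum to 3 (valence 4) → 1 H
  atom 8: O, bond orders sum to 2 (valence 2) → 0 H
  atom 9: C, bond orders sum to 3 (valence 4) → 1 H
  atom 10: C, bond orders sum to 3 (valence 4) → 1 H
Totals → C:8, H:8, O:1, S:1.
In Hill order: C8H8OS.

C8H8OS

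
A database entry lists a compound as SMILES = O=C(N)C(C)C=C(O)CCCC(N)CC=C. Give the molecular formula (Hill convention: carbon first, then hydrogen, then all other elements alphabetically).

Walk through each heavy atom and fill implicit hydrogens from standard valence (C 4, N 3, O 2, S 2, halogen 1):
  atom 1: O, bond orders sum to 2 (valence 2) → 0 H
  atom 2: C, bond orders sum to 4 (valence 4) → 0 H
  atom 3: N, bond orders sum to 1 (valence 3) → 2 H
  atom 4: C, bond orders sum to 3 (valence 4) → 1 H
  atom 5: C, bond orders sum to 1 (valence 4) → 3 H
  atom 6: C, bond orders sum to 3 (valence 4) → 1 H
  atom 7: C, bond orders sum to 4 (valence 4) → 0 H
  atom 8: O, bond orders sum to 1 (valence 2) → 1 H
  atom 9: C, bond orders sum to 2 (valence 4) → 2 H
  atom 10: C, bond orders sum to 2 (valence 4) → 2 H
  atom 11: C, bond orders sum to 2 (valence 4) → 2 H
  atom 12: C, bond orders sum to 3 (valence 4) → 1 H
  atom 13: N, bond orders sum to 1 (valence 3) → 2 H
  atom 14: C, bond orders sum to 2 (valence 4) → 2 H
  atom 15: C, bond orders sum to 3 (valence 4) → 1 H
  atom 16: C, bond orders sum to 2 (valence 4) → 2 H
Totals → C:12, H:22, N:2, O:2.

C12H22N2O2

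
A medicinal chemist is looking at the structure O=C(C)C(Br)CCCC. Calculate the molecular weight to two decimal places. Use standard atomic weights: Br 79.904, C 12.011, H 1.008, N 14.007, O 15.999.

193.08 g/mol

First, the molecular formula is C7H13BrO (counting implicit H from valence).
  Br: 1 × 79.904 = 79.904
  C: 7 × 12.011 = 84.077
  H: 13 × 1.008 = 13.104
  O: 1 × 15.999 = 15.999
Sum: 1×79.904 + 7×12.011 + 13×1.008 + 1×15.999 = 193.084 → 193.08 g/mol.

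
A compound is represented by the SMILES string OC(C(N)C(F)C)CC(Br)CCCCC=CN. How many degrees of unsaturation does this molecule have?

1

Molecular formula: C12H24BrFN2O.
DoU = (2C + 2 + N − H − X) / 2, where X is the halogen count and O/S are ignored.
    = (2·12 + 2 + 2 − 24 − 2) / 2 = 2 / 2 = 1.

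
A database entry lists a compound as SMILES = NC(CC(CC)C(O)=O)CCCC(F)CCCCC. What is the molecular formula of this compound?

Walk through each heavy atom and fill implicit hydrogens from standard valence (C 4, N 3, O 2, S 2, halogen 1):
  atom 1: N, bond orders sum to 1 (valence 3) → 2 H
  atom 2: C, bond orders sum to 3 (valence 4) → 1 H
  atom 3: C, bond orders sum to 2 (valence 4) → 2 H
  atom 4: C, bond orders sum to 3 (valence 4) → 1 H
  atom 5: C, bond orders sum to 2 (valence 4) → 2 H
  atom 6: C, bond orders sum to 1 (valence 4) → 3 H
  atom 7: C, bond orders sum to 4 (valence 4) → 0 H
  atom 8: O, bond orders sum to 1 (valence 2) → 1 H
  atom 9: O, bond orders sum to 2 (valence 2) → 0 H
  atom 10: C, bond orders sum to 2 (valence 4) → 2 H
  atom 11: C, bond orders sum to 2 (valence 4) → 2 H
  atom 12: C, bond orders sum to 2 (valence 4) → 2 H
  atom 13: C, bond orders sum to 3 (valence 4) → 1 H
  atom 14: F (halogen, monovalent) → 0 H
  atom 15: C, bond orders sum to 2 (valence 4) → 2 H
  atom 16: C, bond orders sum to 2 (valence 4) → 2 H
  atom 17: C, bond orders sum to 2 (valence 4) → 2 H
  atom 18: C, bond orders sum to 2 (valence 4) → 2 H
  atom 19: C, bond orders sum to 1 (valence 4) → 3 H
Totals → C:15, H:30, F:1, N:1, O:2.
In Hill order: C15H30FNO2.

C15H30FNO2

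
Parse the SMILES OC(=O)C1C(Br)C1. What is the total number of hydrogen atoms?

5

Walk through each heavy atom and fill implicit hydrogens from standard valence (C 4, N 3, O 2, S 2, halogen 1):
  atom 1: O, bond orders sum to 1 (valence 2) → 1 H
  atom 2: C, bond orders sum to 4 (valence 4) → 0 H
  atom 3: O, bond orders sum to 2 (valence 2) → 0 H
  atom 4: C, bond orders sum to 3 (valence 4) → 1 H
  atom 5: C, bond orders sum to 3 (valence 4) → 1 H
  atom 6: Br (halogen, monovalent) → 0 H
  atom 7: C, bond orders sum to 2 (valence 4) → 2 H
Total hydrogens: 5.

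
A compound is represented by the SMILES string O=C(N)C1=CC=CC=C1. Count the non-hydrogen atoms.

Every atom symbol written in the SMILES (organic subset) is one heavy atom; implicit H are not written.
Heavy atoms by element → C:7, N:1, O:1.
Total: 9.

9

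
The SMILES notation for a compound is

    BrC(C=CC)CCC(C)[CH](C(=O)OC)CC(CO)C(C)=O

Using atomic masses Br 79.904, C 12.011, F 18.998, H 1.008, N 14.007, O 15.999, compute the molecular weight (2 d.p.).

363.29 g/mol

First, the molecular formula is C16H27BrO4 (counting implicit H from valence).
  Br: 1 × 79.904 = 79.904
  C: 16 × 12.011 = 192.176
  H: 27 × 1.008 = 27.216
  O: 4 × 15.999 = 63.996
Sum: 1×79.904 + 16×12.011 + 27×1.008 + 4×15.999 = 363.292 → 363.29 g/mol.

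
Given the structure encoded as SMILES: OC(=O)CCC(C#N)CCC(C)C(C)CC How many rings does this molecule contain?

0

In SMILES, each pair of matching ring-closure digits denotes one ring-closing bond; the number of such bonds equals the number of independent rings.
Ring-closure bonds here: 0.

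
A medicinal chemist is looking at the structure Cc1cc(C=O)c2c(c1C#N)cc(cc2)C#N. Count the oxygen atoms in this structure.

1

Scan the SMILES for O atoms (remember two-letter symbols like Cl and Br are single atoms).
Oxygen count: 1.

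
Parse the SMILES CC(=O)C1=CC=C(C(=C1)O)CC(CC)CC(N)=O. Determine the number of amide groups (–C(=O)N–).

1

The amide motif appears at heavy-atom position 16 in the SMILES.
Other groups present: 1 hydroxyl, 1 ketone.
Amide count: 1.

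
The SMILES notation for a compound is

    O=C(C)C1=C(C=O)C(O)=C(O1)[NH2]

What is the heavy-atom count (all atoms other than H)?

12

Every atom symbol written in the SMILES (organic subset) is one heavy atom; implicit H are not written.
Heavy atoms by element → C:7, N:1, O:4.
Total: 12.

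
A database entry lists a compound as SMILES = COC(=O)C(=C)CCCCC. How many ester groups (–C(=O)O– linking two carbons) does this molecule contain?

1

The ester motif appears at heavy-atom position 3 in the SMILES.
Other groups present: 1 alkene.
Ester count: 1.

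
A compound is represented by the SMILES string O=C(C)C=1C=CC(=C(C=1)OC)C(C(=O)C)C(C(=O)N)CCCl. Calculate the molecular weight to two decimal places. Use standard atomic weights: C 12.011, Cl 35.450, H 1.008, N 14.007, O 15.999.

First, the molecular formula is C16H20ClNO4 (counting implicit H from valence).
  C: 16 × 12.011 = 192.176
  Cl: 1 × 35.450 = 35.450
  H: 20 × 1.008 = 20.160
  N: 1 × 14.007 = 14.007
  O: 4 × 15.999 = 63.996
Sum: 16×12.011 + 1×35.450 + 20×1.008 + 1×14.007 + 4×15.999 = 325.789 → 325.79 g/mol.

325.79 g/mol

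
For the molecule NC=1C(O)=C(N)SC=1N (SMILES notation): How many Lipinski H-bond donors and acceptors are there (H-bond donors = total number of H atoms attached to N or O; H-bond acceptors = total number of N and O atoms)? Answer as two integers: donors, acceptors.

Donors: find every N or O and count the H atoms it carries.
  atom 1 (N): bond orders sum to 1 → 2 H
  atom 4 (O): bond orders sum to 1 → 1 H
  atom 6 (N): bond orders sum to 1 → 2 H
  atom 9 (N): bond orders sum to 1 → 2 H
Lipinski HBD = 7.
Acceptors: N atoms = 3, O atoms = 1 → HBA = 4.

7, 4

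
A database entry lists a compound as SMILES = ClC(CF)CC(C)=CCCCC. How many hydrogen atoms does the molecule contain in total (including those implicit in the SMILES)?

Walk through each heavy atom and fill implicit hydrogens from standard valence (C 4, N 3, O 2, S 2, halogen 1):
  atom 1: Cl (halogen, monovalent) → 0 H
  atom 2: C, bond orders sum to 3 (valence 4) → 1 H
  atom 3: C, bond orders sum to 2 (valence 4) → 2 H
  atom 4: F (halogen, monovalent) → 0 H
  atom 5: C, bond orders sum to 2 (valence 4) → 2 H
  atom 6: C, bond orders sum to 4 (valence 4) → 0 H
  atom 7: C, bond orders sum to 1 (valence 4) → 3 H
  atom 8: C, bond orders sum to 3 (valence 4) → 1 H
  atom 9: C, bond orders sum to 2 (valence 4) → 2 H
  atom 10: C, bond orders sum to 2 (valence 4) → 2 H
  atom 11: C, bond orders sum to 2 (valence 4) → 2 H
  atom 12: C, bond orders sum to 1 (valence 4) → 3 H
Total hydrogens: 18.

18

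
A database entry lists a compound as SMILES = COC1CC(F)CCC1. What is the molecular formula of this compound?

Walk through each heavy atom and fill implicit hydrogens from standard valence (C 4, N 3, O 2, S 2, halogen 1):
  atom 1: C, bond orders sum to 1 (valence 4) → 3 H
  atom 2: O, bond orders sum to 2 (valence 2) → 0 H
  atom 3: C, bond orders sum to 3 (valence 4) → 1 H
  atom 4: C, bond orders sum to 2 (valence 4) → 2 H
  atom 5: C, bond orders sum to 3 (valence 4) → 1 H
  atom 6: F (halogen, monovalent) → 0 H
  atom 7: C, bond orders sum to 2 (valence 4) → 2 H
  atom 8: C, bond orders sum to 2 (valence 4) → 2 H
  atom 9: C, bond orders sum to 2 (valence 4) → 2 H
Totals → C:7, H:13, F:1, O:1.
In Hill order: C7H13FO.

C7H13FO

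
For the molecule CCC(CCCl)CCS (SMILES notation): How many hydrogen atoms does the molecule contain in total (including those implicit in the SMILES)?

Walk through each heavy atom and fill implicit hydrogens from standard valence (C 4, N 3, O 2, S 2, halogen 1):
  atom 1: C, bond orders sum to 1 (valence 4) → 3 H
  atom 2: C, bond orders sum to 2 (valence 4) → 2 H
  atom 3: C, bond orders sum to 3 (valence 4) → 1 H
  atom 4: C, bond orders sum to 2 (valence 4) → 2 H
  atom 5: C, bond orders sum to 2 (valence 4) → 2 H
  atom 6: Cl (halogen, monovalent) → 0 H
  atom 7: C, bond orders sum to 2 (valence 4) → 2 H
  atom 8: C, bond orders sum to 2 (valence 4) → 2 H
  atom 9: S, bond orders sum to 1 (valence 2) → 1 H
Total hydrogens: 15.

15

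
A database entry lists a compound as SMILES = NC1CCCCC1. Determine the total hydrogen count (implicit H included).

13

Walk through each heavy atom and fill implicit hydrogens from standard valence (C 4, N 3, O 2, S 2, halogen 1):
  atom 1: N, bond orders sum to 1 (valence 3) → 2 H
  atom 2: C, bond orders sum to 3 (valence 4) → 1 H
  atom 3: C, bond orders sum to 2 (valence 4) → 2 H
  atom 4: C, bond orders sum to 2 (valence 4) → 2 H
  atom 5: C, bond orders sum to 2 (valence 4) → 2 H
  atom 6: C, bond orders sum to 2 (valence 4) → 2 H
  atom 7: C, bond orders sum to 2 (valence 4) → 2 H
Total hydrogens: 13.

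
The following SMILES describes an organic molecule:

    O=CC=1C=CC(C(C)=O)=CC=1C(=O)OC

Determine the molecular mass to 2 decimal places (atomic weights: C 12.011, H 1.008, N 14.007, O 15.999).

206.20 g/mol

First, the molecular formula is C11H10O4 (counting implicit H from valence).
  C: 11 × 12.011 = 132.121
  H: 10 × 1.008 = 10.080
  O: 4 × 15.999 = 63.996
Sum: 11×12.011 + 10×1.008 + 4×15.999 = 206.197 → 206.20 g/mol.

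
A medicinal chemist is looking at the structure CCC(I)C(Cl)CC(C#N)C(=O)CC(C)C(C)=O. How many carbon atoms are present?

Count every carbon token in the SMILES (each C, including those in ring-closure positions and inside branches).
Carbon count: 13.

13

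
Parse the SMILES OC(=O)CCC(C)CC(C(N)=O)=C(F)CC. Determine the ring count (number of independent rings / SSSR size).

In SMILES, each pair of matching ring-closure digits denotes one ring-closing bond; the number of such bonds equals the number of independent rings.
Ring-closure bonds here: 0.

0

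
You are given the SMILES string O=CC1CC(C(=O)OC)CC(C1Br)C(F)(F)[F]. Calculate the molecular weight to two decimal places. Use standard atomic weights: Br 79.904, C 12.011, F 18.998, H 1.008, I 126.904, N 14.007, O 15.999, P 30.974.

317.10 g/mol

First, the molecular formula is C10H12BrF3O3 (counting implicit H from valence).
  Br: 1 × 79.904 = 79.904
  C: 10 × 12.011 = 120.110
  F: 3 × 18.998 = 56.994
  H: 12 × 1.008 = 12.096
  O: 3 × 15.999 = 47.997
Sum: 1×79.904 + 10×12.011 + 3×18.998 + 12×1.008 + 3×15.999 = 317.101 → 317.10 g/mol.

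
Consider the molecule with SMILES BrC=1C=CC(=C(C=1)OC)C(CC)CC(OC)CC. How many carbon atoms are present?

Count every carbon token in the SMILES (each C, including those in ring-closure positions and inside branches).
Carbon count: 15.

15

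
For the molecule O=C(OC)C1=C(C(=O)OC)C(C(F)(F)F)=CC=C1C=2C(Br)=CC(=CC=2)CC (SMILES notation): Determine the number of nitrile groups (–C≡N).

0

Scan the SMILES for the nitrile motif — none present.
Groups that are present: 2 ester.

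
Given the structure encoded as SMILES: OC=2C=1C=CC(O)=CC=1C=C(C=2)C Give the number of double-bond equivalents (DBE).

7

Degree of unsaturation = (number of rings) + (number of π bonds).
Ring closures in the SMILES: 2.
π bonds: 5 double bonds (each 1 DoU) → 5 DoU from unsaturation.
Total DoU = 2 + 5 = 7.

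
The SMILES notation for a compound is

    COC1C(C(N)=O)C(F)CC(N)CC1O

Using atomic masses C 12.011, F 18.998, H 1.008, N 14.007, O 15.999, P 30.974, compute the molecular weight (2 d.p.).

220.24 g/mol

First, the molecular formula is C9H17FN2O3 (counting implicit H from valence).
  C: 9 × 12.011 = 108.099
  F: 1 × 18.998 = 18.998
  H: 17 × 1.008 = 17.136
  N: 2 × 14.007 = 28.014
  O: 3 × 15.999 = 47.997
Sum: 9×12.011 + 1×18.998 + 17×1.008 + 2×14.007 + 3×15.999 = 220.244 → 220.24 g/mol.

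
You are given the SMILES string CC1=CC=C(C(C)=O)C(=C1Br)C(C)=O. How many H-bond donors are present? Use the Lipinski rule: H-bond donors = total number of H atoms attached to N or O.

Donors: find every N or O and count the H atoms it carries.
  atom 8 (O): bond orders sum to 2 → 0 H
  atom 14 (O): bond orders sum to 2 → 0 H
Lipinski HBD = 0.

0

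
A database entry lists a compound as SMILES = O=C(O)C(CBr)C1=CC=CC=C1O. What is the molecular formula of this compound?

C9H9BrO3

Walk through each heavy atom and fill implicit hydrogens from standard valence (C 4, N 3, O 2, S 2, halogen 1):
  atom 1: O, bond orders sum to 2 (valence 2) → 0 H
  atom 2: C, bond orders sum to 4 (valence 4) → 0 H
  atom 3: O, bond orders sum to 1 (valence 2) → 1 H
  atom 4: C, bond orders sum to 3 (valence 4) → 1 H
  atom 5: C, bond orders sum to 2 (valence 4) → 2 H
  atom 6: Br (halogen, monovalent) → 0 H
  atom 7: C, bond orders sum to 4 (valence 4) → 0 H
  atom 8: C, bond orders sum to 3 (valence 4) → 1 H
  atom 9: C, bond orders sum to 3 (valence 4) → 1 H
  atom 10: C, bond orders sum to 3 (valence 4) → 1 H
  atom 11: C, bond orders sum to 3 (valence 4) → 1 H
  atom 12: C, bond orders sum to 4 (valence 4) → 0 H
  atom 13: O, bond orders sum to 1 (valence 2) → 1 H
Totals → C:9, H:9, Br:1, O:3.
In Hill order: C9H9BrO3.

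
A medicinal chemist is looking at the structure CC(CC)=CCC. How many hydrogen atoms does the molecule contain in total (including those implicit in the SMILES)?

Walk through each heavy atom and fill implicit hydrogens from standard valence (C 4, N 3, O 2, S 2, halogen 1):
  atom 1: C, bond orders sum to 1 (valence 4) → 3 H
  atom 2: C, bond orders sum to 4 (valence 4) → 0 H
  atom 3: C, bond orders sum to 2 (valence 4) → 2 H
  atom 4: C, bond orders sum to 1 (valence 4) → 3 H
  atom 5: C, bond orders sum to 3 (valence 4) → 1 H
  atom 6: C, bond orders sum to 2 (valence 4) → 2 H
  atom 7: C, bond orders sum to 1 (valence 4) → 3 H
Total hydrogens: 14.

14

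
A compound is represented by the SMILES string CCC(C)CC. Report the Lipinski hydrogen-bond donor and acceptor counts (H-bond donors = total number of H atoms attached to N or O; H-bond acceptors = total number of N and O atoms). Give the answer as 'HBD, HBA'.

Donors: find every N or O and count the H atoms it carries.
  (no N or O atoms present)
Lipinski HBD = 0.
Acceptors: N atoms = 0, O atoms = 0 → HBA = 0.

0, 0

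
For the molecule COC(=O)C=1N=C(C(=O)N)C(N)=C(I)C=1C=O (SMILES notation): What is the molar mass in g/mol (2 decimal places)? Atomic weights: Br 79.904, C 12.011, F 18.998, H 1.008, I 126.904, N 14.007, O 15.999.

349.08 g/mol

First, the molecular formula is C9H8IN3O4 (counting implicit H from valence).
  C: 9 × 12.011 = 108.099
  H: 8 × 1.008 = 8.064
  I: 1 × 126.904 = 126.904
  N: 3 × 14.007 = 42.021
  O: 4 × 15.999 = 63.996
Sum: 9×12.011 + 8×1.008 + 1×126.904 + 3×14.007 + 4×15.999 = 349.084 → 349.08 g/mol.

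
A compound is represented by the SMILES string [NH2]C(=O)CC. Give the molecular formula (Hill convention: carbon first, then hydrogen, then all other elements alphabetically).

C3H7NO

Walk through each heavy atom and fill implicit hydrogens from standard valence (C 4, N 3, O 2, S 2, halogen 1):
  atom 1: N with explicit H count 2
  atom 2: C, bond orders sum to 4 (valence 4) → 0 H
  atom 3: O, bond orders sum to 2 (valence 2) → 0 H
  atom 4: C, bond orders sum to 2 (valence 4) → 2 H
  atom 5: C, bond orders sum to 1 (valence 4) → 3 H
Totals → C:3, H:7, N:1, O:1.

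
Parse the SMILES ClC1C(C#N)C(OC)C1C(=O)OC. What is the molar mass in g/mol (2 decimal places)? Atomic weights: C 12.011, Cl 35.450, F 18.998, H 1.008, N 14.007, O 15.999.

203.62 g/mol

First, the molecular formula is C8H10ClNO3 (counting implicit H from valence).
  C: 8 × 12.011 = 96.088
  Cl: 1 × 35.450 = 35.450
  H: 10 × 1.008 = 10.080
  N: 1 × 14.007 = 14.007
  O: 3 × 15.999 = 47.997
Sum: 8×12.011 + 1×35.450 + 10×1.008 + 1×14.007 + 3×15.999 = 203.622 → 203.62 g/mol.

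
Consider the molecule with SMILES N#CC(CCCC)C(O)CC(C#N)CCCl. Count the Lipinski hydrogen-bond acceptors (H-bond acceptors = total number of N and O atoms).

3

N atoms: 2; O atoms: 1.
Lipinski HBA = 2 + 1 = 3.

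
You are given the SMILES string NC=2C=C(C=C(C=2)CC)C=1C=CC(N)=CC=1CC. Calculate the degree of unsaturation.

Molecular formula: C16H20N2.
DoU = (2C + 2 + N − H − X) / 2, where X is the halogen count and O/S are ignored.
    = (2·16 + 2 + 2 − 20 − 0) / 2 = 16 / 2 = 8.

8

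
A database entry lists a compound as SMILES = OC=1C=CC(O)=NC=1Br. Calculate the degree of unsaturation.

Degree of unsaturation = (number of rings) + (number of π bonds).
Ring closures in the SMILES: 1.
π bonds: 3 double bonds (each 1 DoU) → 3 DoU from unsaturation.
Total DoU = 1 + 3 = 4.

4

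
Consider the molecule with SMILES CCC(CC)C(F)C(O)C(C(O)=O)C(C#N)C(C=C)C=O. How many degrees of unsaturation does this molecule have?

Degree of unsaturation = (number of rings) + (number of π bonds).
Ring closures in the SMILES: 0.
π bonds: 3 double bonds (each 1 DoU), 1 triple bond (each 2 DoU) → 5 DoU from unsaturation.
Total DoU = 0 + 5 = 5.

5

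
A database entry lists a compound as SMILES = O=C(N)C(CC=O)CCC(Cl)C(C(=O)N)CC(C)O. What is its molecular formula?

Walk through each heavy atom and fill implicit hydrogens from standard valence (C 4, N 3, O 2, S 2, halogen 1):
  atom 1: O, bond orders sum to 2 (valence 2) → 0 H
  atom 2: C, bond orders sum to 4 (valence 4) → 0 H
  atom 3: N, bond orders sum to 1 (valence 3) → 2 H
  atom 4: C, bond orders sum to 3 (valence 4) → 1 H
  atom 5: C, bond orders sum to 2 (valence 4) → 2 H
  atom 6: C, bond orders sum to 3 (valence 4) → 1 H
  atom 7: O, bond orders sum to 2 (valence 2) → 0 H
  atom 8: C, bond orders sum to 2 (valence 4) → 2 H
  atom 9: C, bond orders sum to 2 (valence 4) → 2 H
  atom 10: C, bond orders sum to 3 (valence 4) → 1 H
  atom 11: Cl (halogen, monovalent) → 0 H
  atom 12: C, bond orders sum to 3 (valence 4) → 1 H
  atom 13: C, bond orders sum to 4 (valence 4) → 0 H
  atom 14: O, bond orders sum to 2 (valence 2) → 0 H
  atom 15: N, bond orders sum to 1 (valence 3) → 2 H
  atom 16: C, bond orders sum to 2 (valence 4) → 2 H
  atom 17: C, bond orders sum to 3 (valence 4) → 1 H
  atom 18: C, bond orders sum to 1 (valence 4) → 3 H
  atom 19: O, bond orders sum to 1 (valence 2) → 1 H
Totals → C:12, H:21, Cl:1, N:2, O:4.

C12H21ClN2O4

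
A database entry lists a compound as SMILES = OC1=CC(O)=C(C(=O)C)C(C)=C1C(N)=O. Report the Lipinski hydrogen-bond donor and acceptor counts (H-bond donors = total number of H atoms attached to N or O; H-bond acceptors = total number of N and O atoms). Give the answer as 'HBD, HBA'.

4, 5

Donors: find every N or O and count the H atoms it carries.
  atom 1 (O): bond orders sum to 1 → 1 H
  atom 5 (O): bond orders sum to 1 → 1 H
  atom 8 (O): bond orders sum to 2 → 0 H
  atom 14 (N): bond orders sum to 1 → 2 H
  atom 15 (O): bond orders sum to 2 → 0 H
Lipinski HBD = 4.
Acceptors: N atoms = 1, O atoms = 4 → HBA = 5.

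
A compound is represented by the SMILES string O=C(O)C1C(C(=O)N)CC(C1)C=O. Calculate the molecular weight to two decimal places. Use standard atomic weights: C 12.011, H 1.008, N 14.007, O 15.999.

185.18 g/mol

First, the molecular formula is C8H11NO4 (counting implicit H from valence).
  C: 8 × 12.011 = 96.088
  H: 11 × 1.008 = 11.088
  N: 1 × 14.007 = 14.007
  O: 4 × 15.999 = 63.996
Sum: 8×12.011 + 11×1.008 + 1×14.007 + 4×15.999 = 185.179 → 185.18 g/mol.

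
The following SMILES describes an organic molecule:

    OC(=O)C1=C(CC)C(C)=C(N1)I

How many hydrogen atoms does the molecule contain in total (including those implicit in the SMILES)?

Walk through each heavy atom and fill implicit hydrogens from standard valence (C 4, N 3, O 2, S 2, halogen 1):
  atom 1: O, bond orders sum to 1 (valence 2) → 1 H
  atom 2: C, bond orders sum to 4 (valence 4) → 0 H
  atom 3: O, bond orders sum to 2 (valence 2) → 0 H
  atom 4: C, bond orders sum to 4 (valence 4) → 0 H
  atom 5: C, bond orders sum to 4 (valence 4) → 0 H
  atom 6: C, bond orders sum to 2 (valence 4) → 2 H
  atom 7: C, bond orders sum to 1 (valence 4) → 3 H
  atom 8: C, bond orders sum to 4 (valence 4) → 0 H
  atom 9: C, bond orders sum to 1 (valence 4) → 3 H
  atom 10: C, bond orders sum to 4 (valence 4) → 0 H
  atom 11: N, bond orders sum to 2 (valence 3) → 1 H
  atom 12: I (halogen, monovalent) → 0 H
Total hydrogens: 10.

10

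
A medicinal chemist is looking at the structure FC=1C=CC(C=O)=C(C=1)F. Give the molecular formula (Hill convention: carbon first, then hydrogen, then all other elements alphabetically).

Walk through each heavy atom and fill implicit hydrogens from standard valence (C 4, N 3, O 2, S 2, halogen 1):
  atom 1: F (halogen, monovalent) → 0 H
  atom 2: C, bond orders sum to 4 (valence 4) → 0 H
  atom 3: C, bond orders sum to 3 (valence 4) → 1 H
  atom 4: C, bond orders sum to 3 (valence 4) → 1 H
  atom 5: C, bond orders sum to 4 (valence 4) → 0 H
  atom 6: C, bond orders sum to 3 (valence 4) → 1 H
  atom 7: O, bond orders sum to 2 (valence 2) → 0 H
  atom 8: C, bond orders sum to 4 (valence 4) → 0 H
  atom 9: C, bond orders sum to 3 (valence 4) → 1 H
  atom 10: F (halogen, monovalent) → 0 H
Totals → C:7, H:4, F:2, O:1.
In Hill order: C7H4F2O.

C7H4F2O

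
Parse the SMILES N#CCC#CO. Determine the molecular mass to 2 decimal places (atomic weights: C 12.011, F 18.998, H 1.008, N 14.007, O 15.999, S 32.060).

First, the molecular formula is C4H3NO (counting implicit H from valence).
  C: 4 × 12.011 = 48.044
  H: 3 × 1.008 = 3.024
  N: 1 × 14.007 = 14.007
  O: 1 × 15.999 = 15.999
Sum: 4×12.011 + 3×1.008 + 1×14.007 + 1×15.999 = 81.074 → 81.07 g/mol.

81.07 g/mol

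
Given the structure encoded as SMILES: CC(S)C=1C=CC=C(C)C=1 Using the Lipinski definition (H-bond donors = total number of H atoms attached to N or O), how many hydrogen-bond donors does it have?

Donors: find every N or O and count the H atoms it carries.
  (no N or O atoms present)
Lipinski HBD = 0.

0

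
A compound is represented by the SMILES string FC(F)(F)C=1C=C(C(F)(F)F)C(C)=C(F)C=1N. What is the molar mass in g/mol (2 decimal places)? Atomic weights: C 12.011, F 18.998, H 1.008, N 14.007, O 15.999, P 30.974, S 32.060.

261.14 g/mol

First, the molecular formula is C9H6F7N (counting implicit H from valence).
  C: 9 × 12.011 = 108.099
  F: 7 × 18.998 = 132.986
  H: 6 × 1.008 = 6.048
  N: 1 × 14.007 = 14.007
Sum: 9×12.011 + 7×18.998 + 6×1.008 + 1×14.007 = 261.140 → 261.14 g/mol.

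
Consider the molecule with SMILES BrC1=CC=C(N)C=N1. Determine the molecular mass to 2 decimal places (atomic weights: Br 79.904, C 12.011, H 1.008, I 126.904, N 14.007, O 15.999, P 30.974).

First, the molecular formula is C5H5BrN2 (counting implicit H from valence).
  Br: 1 × 79.904 = 79.904
  C: 5 × 12.011 = 60.055
  H: 5 × 1.008 = 5.040
  N: 2 × 14.007 = 28.014
Sum: 1×79.904 + 5×12.011 + 5×1.008 + 2×14.007 = 173.013 → 173.01 g/mol.

173.01 g/mol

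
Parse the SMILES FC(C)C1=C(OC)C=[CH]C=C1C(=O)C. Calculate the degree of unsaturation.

Molecular formula: C11H13FO2.
DoU = (2C + 2 + N − H − X) / 2, where X is the halogen count and O/S are ignored.
    = (2·11 + 2 + 0 − 13 − 1) / 2 = 10 / 2 = 5.

5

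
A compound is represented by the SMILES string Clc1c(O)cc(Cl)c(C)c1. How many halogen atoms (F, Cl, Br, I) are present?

2

Halogen atoms appear at heavy-atom positions 1, 7 (2×Cl).
Other groups present: 1 hydroxyl.
Halogen count: 2.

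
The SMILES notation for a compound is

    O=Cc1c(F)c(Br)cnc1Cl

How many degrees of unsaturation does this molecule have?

5

Molecular formula: C6H2BrClFNO.
DoU = (2C + 2 + N − H − X) / 2, where X is the halogen count and O/S are ignored.
    = (2·6 + 2 + 1 − 2 − 3) / 2 = 10 / 2 = 5.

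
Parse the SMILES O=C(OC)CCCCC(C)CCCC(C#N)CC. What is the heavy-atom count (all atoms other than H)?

Every atom symbol written in the SMILES (organic subset) is one heavy atom; implicit H are not written.
Heavy atoms by element → C:15, N:1, O:2.
Total: 18.

18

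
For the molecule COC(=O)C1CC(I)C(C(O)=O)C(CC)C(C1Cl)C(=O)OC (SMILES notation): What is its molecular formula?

Walk through each heavy atom and fill implicit hydrogens from standard valence (C 4, N 3, O 2, S 2, halogen 1):
  atom 1: C, bond orders sum to 1 (valence 4) → 3 H
  atom 2: O, bond orders sum to 2 (valence 2) → 0 H
  atom 3: C, bond orders sum to 4 (valence 4) → 0 H
  atom 4: O, bond orders sum to 2 (valence 2) → 0 H
  atom 5: C, bond orders sum to 3 (valence 4) → 1 H
  atom 6: C, bond orders sum to 2 (valence 4) → 2 H
  atom 7: C, bond orders sum to 3 (valence 4) → 1 H
  atom 8: I (halogen, monovalent) → 0 H
  atom 9: C, bond orders sum to 3 (valence 4) → 1 H
  atom 10: C, bond orders sum to 4 (valence 4) → 0 H
  atom 11: O, bond orders sum to 1 (valence 2) → 1 H
  atom 12: O, bond orders sum to 2 (valence 2) → 0 H
  atom 13: C, bond orders sum to 3 (valence 4) → 1 H
  atom 14: C, bond orders sum to 2 (valence 4) → 2 H
  atom 15: C, bond orders sum to 1 (valence 4) → 3 H
  atom 16: C, bond orders sum to 3 (valence 4) → 1 H
  atom 17: C, bond orders sum to 3 (valence 4) → 1 H
  atom 18: Cl (halogen, monovalent) → 0 H
  atom 19: C, bond orders sum to 4 (valence 4) → 0 H
  atom 20: O, bond orders sum to 2 (valence 2) → 0 H
  atom 21: O, bond orders sum to 2 (valence 2) → 0 H
  atom 22: C, bond orders sum to 1 (valence 4) → 3 H
Totals → C:14, H:20, Cl:1, I:1, O:6.

C14H20ClIO6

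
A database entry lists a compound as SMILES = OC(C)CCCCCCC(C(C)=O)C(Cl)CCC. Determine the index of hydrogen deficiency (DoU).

Molecular formula: C15H29ClO2.
DoU = (2C + 2 + N − H − X) / 2, where X is the halogen count and O/S are ignored.
    = (2·15 + 2 + 0 − 29 − 1) / 2 = 2 / 2 = 1.

1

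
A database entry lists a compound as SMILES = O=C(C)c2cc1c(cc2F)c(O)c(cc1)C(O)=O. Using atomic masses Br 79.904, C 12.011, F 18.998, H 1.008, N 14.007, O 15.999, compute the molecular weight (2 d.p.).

First, the molecular formula is C13H9FO4 (counting implicit H from valence).
  C: 13 × 12.011 = 156.143
  F: 1 × 18.998 = 18.998
  H: 9 × 1.008 = 9.072
  O: 4 × 15.999 = 63.996
Sum: 13×12.011 + 1×18.998 + 9×1.008 + 4×15.999 = 248.209 → 248.21 g/mol.

248.21 g/mol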